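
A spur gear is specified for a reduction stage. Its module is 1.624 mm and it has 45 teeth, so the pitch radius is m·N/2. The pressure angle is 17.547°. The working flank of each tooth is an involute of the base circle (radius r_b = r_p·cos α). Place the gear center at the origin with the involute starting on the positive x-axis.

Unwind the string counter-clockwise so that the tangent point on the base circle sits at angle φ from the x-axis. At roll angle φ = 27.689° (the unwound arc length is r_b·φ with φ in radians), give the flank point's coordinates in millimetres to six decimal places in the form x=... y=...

x=38.673641 y=1.280358

pitch radius r_p = m·N/2 = 1.624·45/2 = 36.540000
base radius r_b = r_p·cos α = 36.540000·cos 17.547° = 34.839792
roll angle φ = 27.689° = 0.48326422 rad
x = r_b·(cos φ + φ·sin φ) = 34.839792·(0.88548285 + 0.48326422·0.46467205) = 38.673641
y = r_b·(sin φ − φ·cos φ) = 34.839792·(0.46467205 − 0.48326422·0.88548285) = 1.280358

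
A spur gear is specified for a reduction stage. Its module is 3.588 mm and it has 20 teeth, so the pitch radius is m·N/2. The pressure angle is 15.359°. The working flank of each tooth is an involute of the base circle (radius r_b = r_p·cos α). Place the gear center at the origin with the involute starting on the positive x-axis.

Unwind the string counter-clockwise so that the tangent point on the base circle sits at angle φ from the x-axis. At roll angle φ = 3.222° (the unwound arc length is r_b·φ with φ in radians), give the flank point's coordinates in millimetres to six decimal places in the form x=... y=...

x=34.653215 y=0.002050

pitch radius r_p = m·N/2 = 3.588·20/2 = 35.880000
base radius r_b = r_p·cos α = 35.880000·cos 15.359° = 34.598552
roll angle φ = 3.222° = 0.05623451 rad
x = r_b·(cos φ + φ·sin φ) = 34.598552·(0.99841926 + 0.05623451·0.05620487) = 34.653215
y = r_b·(sin φ − φ·cos φ) = 34.598552·(0.05620487 − 0.05623451·0.99841926) = 0.002050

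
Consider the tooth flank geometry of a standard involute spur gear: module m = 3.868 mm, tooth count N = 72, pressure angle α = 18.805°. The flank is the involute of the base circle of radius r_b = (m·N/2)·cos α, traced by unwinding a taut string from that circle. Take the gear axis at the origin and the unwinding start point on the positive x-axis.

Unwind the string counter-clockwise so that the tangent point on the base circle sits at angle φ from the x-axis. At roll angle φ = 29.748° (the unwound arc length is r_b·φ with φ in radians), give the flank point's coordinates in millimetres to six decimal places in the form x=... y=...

pitch radius r_p = m·N/2 = 3.868·72/2 = 139.248000
base radius r_b = r_p·cos α = 139.248000·cos 18.805° = 131.815100
roll angle φ = 29.748° = 0.51920055 rad
x = r_b·(cos φ + φ·sin φ) = 131.815100·(0.86821614 + 0.51920055·0.49618620) = 148.402221
y = r_b·(sin φ − φ·cos φ) = 131.815100·(0.49618620 − 0.51920055·0.86821614) = 5.985448

x=148.402221 y=5.985448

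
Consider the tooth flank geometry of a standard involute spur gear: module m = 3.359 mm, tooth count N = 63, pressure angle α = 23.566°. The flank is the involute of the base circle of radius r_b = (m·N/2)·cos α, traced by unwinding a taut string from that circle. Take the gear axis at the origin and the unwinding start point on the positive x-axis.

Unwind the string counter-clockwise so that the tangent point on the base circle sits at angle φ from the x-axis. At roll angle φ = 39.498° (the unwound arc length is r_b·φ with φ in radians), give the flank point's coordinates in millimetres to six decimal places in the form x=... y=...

pitch radius r_p = m·N/2 = 3.359·63/2 = 105.808500
base radius r_b = r_p·cos α = 105.808500·cos 23.566° = 96.984086
roll angle φ = 39.498° = 0.68937015 rad
x = r_b·(cos φ + φ·sin φ) = 96.984086·(0.77164679 + 0.68937015·0.63605129) = 117.362533
y = r_b·(sin φ − φ·cos φ) = 96.984086·(0.63605129 − 0.68937015·0.77164679) = 10.096143

x=117.362533 y=10.096143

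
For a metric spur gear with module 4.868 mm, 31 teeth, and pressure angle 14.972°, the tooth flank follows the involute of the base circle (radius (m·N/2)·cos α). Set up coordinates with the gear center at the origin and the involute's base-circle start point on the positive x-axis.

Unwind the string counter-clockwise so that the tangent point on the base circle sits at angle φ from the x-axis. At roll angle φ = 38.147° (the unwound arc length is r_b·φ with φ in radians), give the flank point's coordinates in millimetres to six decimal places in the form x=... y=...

x=87.301529 y=6.858041

pitch radius r_p = m·N/2 = 4.868·31/2 = 75.454000
base radius r_b = r_p·cos α = 75.454000·cos 14.972° = 72.892502
roll angle φ = 38.147° = 0.66579075 rad
x = r_b·(cos φ + φ·sin φ) = 72.892502·(0.78642860 + 0.66579075·0.61768119) = 87.301529
y = r_b·(sin φ − φ·cos φ) = 72.892502·(0.61768119 − 0.66579075·0.78642860) = 6.858041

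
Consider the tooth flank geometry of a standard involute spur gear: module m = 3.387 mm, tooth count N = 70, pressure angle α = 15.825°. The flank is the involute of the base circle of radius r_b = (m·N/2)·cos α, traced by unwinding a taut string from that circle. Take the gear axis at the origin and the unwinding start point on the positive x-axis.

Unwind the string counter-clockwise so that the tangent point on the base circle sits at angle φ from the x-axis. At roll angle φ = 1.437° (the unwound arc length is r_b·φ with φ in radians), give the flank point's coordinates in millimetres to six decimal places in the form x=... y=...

x=114.087903 y=0.000600

pitch radius r_p = m·N/2 = 3.387·70/2 = 118.545000
base radius r_b = r_p·cos α = 118.545000·cos 15.825° = 114.052037
roll angle φ = 1.437° = 0.02508038 rad
x = r_b·(cos φ + φ·sin φ) = 114.052037·(0.99968550 + 0.02508038·0.02507775) = 114.087903
y = r_b·(sin φ − φ·cos φ) = 114.052037·(0.02507775 − 0.02508038·0.99968550) = 0.000600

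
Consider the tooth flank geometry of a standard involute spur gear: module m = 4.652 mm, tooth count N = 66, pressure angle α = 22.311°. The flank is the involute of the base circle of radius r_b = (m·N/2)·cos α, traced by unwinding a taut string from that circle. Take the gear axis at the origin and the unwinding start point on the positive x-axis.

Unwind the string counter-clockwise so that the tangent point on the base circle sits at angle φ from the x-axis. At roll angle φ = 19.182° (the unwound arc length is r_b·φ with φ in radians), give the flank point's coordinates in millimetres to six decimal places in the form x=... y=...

pitch radius r_p = m·N/2 = 4.652·66/2 = 153.516000
base radius r_b = r_p·cos α = 153.516000·cos 22.311° = 142.023309
roll angle φ = 19.182° = 0.33478906 rad
x = r_b·(cos φ + φ·sin φ) = 142.023309·(0.94447964 + 0.33478906·0.32856995) = 149.760918
y = r_b·(sin φ − φ·cos φ) = 142.023309·(0.32856995 − 0.33478906·0.94447964) = 1.756615

x=149.760918 y=1.756615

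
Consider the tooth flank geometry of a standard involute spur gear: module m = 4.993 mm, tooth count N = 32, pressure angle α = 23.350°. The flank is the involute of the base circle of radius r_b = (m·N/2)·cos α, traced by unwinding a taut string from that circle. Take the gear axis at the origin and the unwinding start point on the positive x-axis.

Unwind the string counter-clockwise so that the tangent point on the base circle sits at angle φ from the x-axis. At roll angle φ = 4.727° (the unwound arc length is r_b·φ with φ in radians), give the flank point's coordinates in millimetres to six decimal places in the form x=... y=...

x=73.594430 y=0.013720

pitch radius r_p = m·N/2 = 4.993·32/2 = 79.888000
base radius r_b = r_p·cos α = 79.888000·cos 23.350° = 73.345241
roll angle φ = 4.727° = 0.08250171 rad
x = r_b·(cos φ + φ·sin φ) = 73.345241·(0.99659866 + 0.08250171·0.08240815) = 73.594430
y = r_b·(sin φ − φ·cos φ) = 73.345241·(0.08240815 − 0.08250171·0.99659866) = 0.013720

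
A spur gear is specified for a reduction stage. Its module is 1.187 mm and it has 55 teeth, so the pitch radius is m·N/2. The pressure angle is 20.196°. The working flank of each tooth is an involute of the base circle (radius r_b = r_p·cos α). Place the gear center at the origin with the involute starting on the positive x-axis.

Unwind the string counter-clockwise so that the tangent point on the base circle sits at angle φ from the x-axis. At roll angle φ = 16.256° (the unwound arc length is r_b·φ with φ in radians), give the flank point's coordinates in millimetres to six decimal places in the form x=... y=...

x=31.843884 y=0.231354

pitch radius r_p = m·N/2 = 1.187·55/2 = 32.642500
base radius r_b = r_p·cos α = 32.642500·cos 20.196° = 30.635545
roll angle φ = 16.256° = 0.28372072 rad
x = r_b·(cos φ + φ·sin φ) = 30.635545·(0.96002055 + 0.28372072·0.27992955) = 31.843884
y = r_b·(sin φ − φ·cos φ) = 30.635545·(0.27992955 − 0.28372072·0.96002055) = 0.231354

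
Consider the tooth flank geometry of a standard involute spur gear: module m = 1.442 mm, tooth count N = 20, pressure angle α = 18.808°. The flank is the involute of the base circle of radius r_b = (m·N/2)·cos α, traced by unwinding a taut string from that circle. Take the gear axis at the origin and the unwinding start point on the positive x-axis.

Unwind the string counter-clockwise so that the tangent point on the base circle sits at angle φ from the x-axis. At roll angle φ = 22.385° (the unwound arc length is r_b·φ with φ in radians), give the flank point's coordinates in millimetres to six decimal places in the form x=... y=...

pitch radius r_p = m·N/2 = 1.442·20/2 = 14.420000
base radius r_b = r_p·cos α = 14.420000·cos 18.808° = 13.650033
roll angle φ = 22.385° = 0.39069195 rad
x = r_b·(cos φ + φ·sin φ) = 13.650033·(0.92464577 + 0.39069195·0.38082832) = 14.652387
y = r_b·(sin φ − φ·cos φ) = 13.650033·(0.38082832 − 0.39069195·0.92464577) = 0.267222

x=14.652387 y=0.267222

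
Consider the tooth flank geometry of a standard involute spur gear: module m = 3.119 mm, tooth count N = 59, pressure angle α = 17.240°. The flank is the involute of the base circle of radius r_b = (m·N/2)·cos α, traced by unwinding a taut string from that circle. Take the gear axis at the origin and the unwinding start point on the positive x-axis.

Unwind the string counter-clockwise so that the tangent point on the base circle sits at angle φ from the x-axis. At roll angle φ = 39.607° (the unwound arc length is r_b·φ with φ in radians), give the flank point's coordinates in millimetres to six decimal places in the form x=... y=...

pitch radius r_p = m·N/2 = 3.119·59/2 = 92.010500
base radius r_b = r_p·cos α = 92.010500·cos 17.240° = 87.876623
roll angle φ = 39.607° = 0.69127256 rad
x = r_b·(cos φ + φ·sin φ) = 87.876623·(0.77043536 + 0.69127256·0.63751812) = 106.430379
y = r_b·(sin φ − φ·cos φ) = 87.876623·(0.63751812 − 0.69127256·0.77043536) = 9.221536

x=106.430379 y=9.221536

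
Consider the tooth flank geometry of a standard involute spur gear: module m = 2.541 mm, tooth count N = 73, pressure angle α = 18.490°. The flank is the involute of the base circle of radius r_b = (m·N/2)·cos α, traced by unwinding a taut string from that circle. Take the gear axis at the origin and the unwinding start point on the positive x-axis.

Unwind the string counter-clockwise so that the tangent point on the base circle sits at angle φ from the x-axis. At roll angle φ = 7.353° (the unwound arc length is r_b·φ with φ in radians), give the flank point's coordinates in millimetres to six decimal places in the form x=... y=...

pitch radius r_p = m·N/2 = 2.541·73/2 = 92.746500
base radius r_b = r_p·cos α = 92.746500·cos 18.490° = 87.958835
roll angle φ = 7.353° = 0.12833406 rad
x = r_b·(cos φ + φ·sin φ) = 87.958835·(0.99177648 + 0.12833406·0.12798208) = 88.680180
y = r_b·(sin φ − φ·cos φ) = 87.958835·(0.12798208 − 0.12833406·0.99177648) = 0.061868

x=88.680180 y=0.061868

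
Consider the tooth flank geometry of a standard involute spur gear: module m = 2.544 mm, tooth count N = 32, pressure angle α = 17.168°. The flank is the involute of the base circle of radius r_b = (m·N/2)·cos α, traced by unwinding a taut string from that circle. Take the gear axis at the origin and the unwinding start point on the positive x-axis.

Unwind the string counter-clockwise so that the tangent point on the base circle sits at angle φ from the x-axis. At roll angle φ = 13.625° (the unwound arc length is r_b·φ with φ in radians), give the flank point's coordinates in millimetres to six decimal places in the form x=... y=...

pitch radius r_p = m·N/2 = 2.544·32/2 = 40.704000
base radius r_b = r_p·cos α = 40.704000·cos 17.168° = 38.890367
roll angle φ = 13.625° = 0.23780111 rad
x = r_b·(cos φ + φ·sin φ) = 38.890367·(0.97185831 + 0.23780111·0.23556619) = 39.974483
y = r_b·(sin φ − φ·cos φ) = 38.890367·(0.23556619 − 0.23780111·0.97185831) = 0.173342

x=39.974483 y=0.173342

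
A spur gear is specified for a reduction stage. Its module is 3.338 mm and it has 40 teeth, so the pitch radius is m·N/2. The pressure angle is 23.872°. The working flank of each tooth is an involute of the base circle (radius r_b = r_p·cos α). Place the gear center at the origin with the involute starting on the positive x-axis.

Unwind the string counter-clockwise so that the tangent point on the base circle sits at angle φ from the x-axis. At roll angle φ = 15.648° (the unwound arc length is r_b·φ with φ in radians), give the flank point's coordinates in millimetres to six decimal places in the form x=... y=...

pitch radius r_p = m·N/2 = 3.338·40/2 = 66.760000
base radius r_b = r_p·cos α = 66.760000·cos 23.872° = 61.048805
roll angle φ = 15.648° = 0.27310912 rad
x = r_b·(cos φ + φ·sin φ) = 61.048805·(0.96293694 + 0.27310912·0.26972662) = 63.283297
y = r_b·(sin φ − φ·cos φ) = 61.048805·(0.26972662 − 0.27310912·0.96293694) = 0.411454

x=63.283297 y=0.411454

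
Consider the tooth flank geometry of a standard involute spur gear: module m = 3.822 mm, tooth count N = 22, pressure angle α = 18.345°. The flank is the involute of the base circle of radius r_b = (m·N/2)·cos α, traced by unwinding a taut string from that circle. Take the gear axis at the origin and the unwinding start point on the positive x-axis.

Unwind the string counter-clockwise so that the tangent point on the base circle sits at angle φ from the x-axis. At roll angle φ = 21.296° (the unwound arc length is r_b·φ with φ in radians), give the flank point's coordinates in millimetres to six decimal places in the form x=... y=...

x=42.567355 y=0.673635

pitch radius r_p = m·N/2 = 3.822·22/2 = 42.042000
base radius r_b = r_p·cos α = 42.042000·cos 18.345° = 39.905366
roll angle φ = 21.296° = 0.37168532 rad
x = r_b·(cos φ + φ·sin φ) = 39.905366·(0.93171659 + 0.37168532·0.36318619) = 42.567355
y = r_b·(sin φ − φ·cos φ) = 39.905366·(0.36318619 − 0.37168532·0.93171659) = 0.673635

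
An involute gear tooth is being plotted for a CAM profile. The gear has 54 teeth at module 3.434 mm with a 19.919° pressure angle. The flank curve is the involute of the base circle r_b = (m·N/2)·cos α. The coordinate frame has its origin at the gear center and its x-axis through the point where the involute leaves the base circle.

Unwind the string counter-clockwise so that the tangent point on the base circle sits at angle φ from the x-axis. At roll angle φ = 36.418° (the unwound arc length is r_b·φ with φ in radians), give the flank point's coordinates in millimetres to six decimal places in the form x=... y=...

pitch radius r_p = m·N/2 = 3.434·54/2 = 92.718000
base radius r_b = r_p·cos α = 92.718000·cos 19.919° = 87.171164
roll angle φ = 36.418° = 0.63561401 rad
x = r_b·(cos φ + φ·sin φ) = 87.171164·(0.80470733 + 0.63561401·0.59367172) = 103.040970
y = r_b·(sin φ − φ·cos φ) = 87.171164·(0.59367172 − 0.63561401·0.80470733) = 7.164465

x=103.040970 y=7.164465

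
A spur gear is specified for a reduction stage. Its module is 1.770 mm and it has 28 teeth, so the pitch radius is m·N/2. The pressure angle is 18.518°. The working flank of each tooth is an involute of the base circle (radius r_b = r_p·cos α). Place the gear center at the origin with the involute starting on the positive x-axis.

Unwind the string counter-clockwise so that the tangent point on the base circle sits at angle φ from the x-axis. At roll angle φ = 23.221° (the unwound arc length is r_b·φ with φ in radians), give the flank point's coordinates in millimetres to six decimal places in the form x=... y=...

x=25.348207 y=0.512880

pitch radius r_p = m·N/2 = 1.770·28/2 = 24.780000
base radius r_b = r_p·cos α = 24.780000·cos 18.518° = 23.496989
roll angle φ = 23.221° = 0.40528291 rad
x = r_b·(cos φ + φ·sin φ) = 23.496989·(0.91899089 + 0.40528291·0.39427876) = 25.348207
y = r_b·(sin φ − φ·cos φ) = 23.496989·(0.39427876 − 0.40528291·0.91899089) = 0.512880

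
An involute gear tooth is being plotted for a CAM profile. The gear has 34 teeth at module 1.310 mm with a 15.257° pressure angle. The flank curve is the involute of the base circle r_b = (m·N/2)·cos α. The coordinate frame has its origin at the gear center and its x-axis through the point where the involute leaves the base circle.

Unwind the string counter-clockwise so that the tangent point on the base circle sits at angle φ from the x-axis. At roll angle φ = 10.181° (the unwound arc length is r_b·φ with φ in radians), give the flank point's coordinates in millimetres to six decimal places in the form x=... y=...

pitch radius r_p = m·N/2 = 1.310·34/2 = 22.270000
base radius r_b = r_p·cos α = 22.270000·cos 15.257° = 21.485098
roll angle φ = 10.181° = 0.17769197 rad
x = r_b·(cos φ + φ·sin φ) = 21.485098·(0.98425428 + 0.17769197·0.17675836) = 21.821615
y = r_b·(sin φ − φ·cos φ) = 21.485098·(0.17675836 − 0.17769197·0.98425428) = 0.040054

x=21.821615 y=0.040054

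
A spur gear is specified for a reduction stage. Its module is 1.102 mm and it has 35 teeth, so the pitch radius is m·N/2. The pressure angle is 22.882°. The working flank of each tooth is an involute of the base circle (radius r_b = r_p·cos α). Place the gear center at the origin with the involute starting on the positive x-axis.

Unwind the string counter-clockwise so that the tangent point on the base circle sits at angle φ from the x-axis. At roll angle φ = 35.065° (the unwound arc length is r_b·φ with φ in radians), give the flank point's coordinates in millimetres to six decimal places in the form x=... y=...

x=20.789618 y=1.307382

pitch radius r_p = m·N/2 = 1.102·35/2 = 19.285000
base radius r_b = r_p·cos α = 19.285000·cos 22.882° = 17.767417
roll angle φ = 35.065° = 0.61199970 rad
x = r_b·(cos φ + φ·sin φ) = 17.767417·(0.81850082 + 0.61199970·0.57450537) = 20.789618
y = r_b·(sin φ − φ·cos φ) = 17.767417·(0.57450537 − 0.61199970·0.81850082) = 1.307382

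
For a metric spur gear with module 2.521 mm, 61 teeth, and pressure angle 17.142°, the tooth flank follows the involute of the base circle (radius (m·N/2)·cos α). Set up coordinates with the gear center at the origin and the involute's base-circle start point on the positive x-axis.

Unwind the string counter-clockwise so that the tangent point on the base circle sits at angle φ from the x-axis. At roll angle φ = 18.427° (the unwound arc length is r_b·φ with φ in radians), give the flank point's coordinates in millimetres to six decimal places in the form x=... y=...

pitch radius r_p = m·N/2 = 2.521·61/2 = 76.890500
base radius r_b = r_p·cos α = 76.890500·cos 17.142° = 73.474810
roll angle φ = 18.427° = 0.32161182 rad
x = r_b·(cos φ + φ·sin φ) = 73.474810·(0.94872716 + 0.32161182·0.31609615) = 77.177016
y = r_b·(sin φ − φ·cos φ) = 73.474810·(0.31609615 − 0.32161182·0.94872716) = 0.806333

x=77.177016 y=0.806333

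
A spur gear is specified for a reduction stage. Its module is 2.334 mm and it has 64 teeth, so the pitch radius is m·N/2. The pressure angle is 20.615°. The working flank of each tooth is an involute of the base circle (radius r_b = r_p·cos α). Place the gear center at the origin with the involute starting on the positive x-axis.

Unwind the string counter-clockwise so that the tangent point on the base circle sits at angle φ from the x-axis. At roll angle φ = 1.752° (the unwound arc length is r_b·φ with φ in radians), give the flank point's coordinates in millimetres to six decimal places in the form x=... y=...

pitch radius r_p = m·N/2 = 2.334·64/2 = 74.688000
base radius r_b = r_p·cos α = 74.688000·cos 20.615° = 69.905533
roll angle φ = 1.752° = 0.03057817 rad
x = r_b·(cos φ + φ·sin φ) = 69.905533·(0.99953252 + 0.03057817·0.03057340) = 69.938207
y = r_b·(sin φ − φ·cos φ) = 69.905533·(0.03057340 − 0.03057817·0.99953252) = 0.000666

x=69.938207 y=0.000666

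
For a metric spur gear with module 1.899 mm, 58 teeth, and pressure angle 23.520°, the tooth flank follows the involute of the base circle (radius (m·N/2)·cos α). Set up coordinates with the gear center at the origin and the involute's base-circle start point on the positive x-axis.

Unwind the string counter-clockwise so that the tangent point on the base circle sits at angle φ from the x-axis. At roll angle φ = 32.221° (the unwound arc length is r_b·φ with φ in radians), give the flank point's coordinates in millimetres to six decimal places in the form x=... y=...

pitch radius r_p = m·N/2 = 1.899·58/2 = 55.071000
base radius r_b = r_p·cos α = 55.071000·cos 23.520° = 50.495747
roll angle φ = 32.221° = 0.56236254 rad
x = r_b·(cos φ + φ·sin φ) = 50.495747·(0.84599780 + 0.56236254·0.53318639) = 57.860140
y = r_b·(sin φ − φ·cos φ) = 50.495747·(0.53318639 − 0.56236254·0.84599780) = 2.899916

x=57.860140 y=2.899916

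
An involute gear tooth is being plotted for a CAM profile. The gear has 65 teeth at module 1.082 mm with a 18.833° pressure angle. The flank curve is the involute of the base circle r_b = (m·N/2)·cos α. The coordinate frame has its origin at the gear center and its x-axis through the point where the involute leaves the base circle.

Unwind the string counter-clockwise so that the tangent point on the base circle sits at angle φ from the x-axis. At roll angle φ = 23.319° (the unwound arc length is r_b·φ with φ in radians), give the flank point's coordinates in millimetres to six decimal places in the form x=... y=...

x=35.925792 y=0.735604

pitch radius r_p = m·N/2 = 1.082·65/2 = 35.165000
base radius r_b = r_p·cos α = 35.165000·cos 18.833° = 33.282389
roll angle φ = 23.319° = 0.40699333 rad
x = r_b·(cos φ + φ·sin φ) = 33.282389·(0.91831516 + 0.40699333·0.39585005) = 35.925792
y = r_b·(sin φ − φ·cos φ) = 33.282389·(0.39585005 − 0.40699333·0.91831516) = 0.735604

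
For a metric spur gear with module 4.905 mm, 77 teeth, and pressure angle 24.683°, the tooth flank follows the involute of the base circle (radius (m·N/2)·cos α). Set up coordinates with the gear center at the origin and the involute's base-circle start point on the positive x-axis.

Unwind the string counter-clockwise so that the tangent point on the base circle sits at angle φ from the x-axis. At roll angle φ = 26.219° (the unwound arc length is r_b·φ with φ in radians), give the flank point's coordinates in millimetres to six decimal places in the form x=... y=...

pitch radius r_p = m·N/2 = 4.905·77/2 = 188.842500
base radius r_b = r_p·cos α = 188.842500·cos 24.683° = 171.588361
roll angle φ = 26.219° = 0.45760788 rad
x = r_b·(cos φ + φ·sin φ) = 171.588361·(0.89711191 + 0.45760788·0.44180337) = 188.624446
y = r_b·(sin φ − φ·cos φ) = 171.588361·(0.44180337 − 0.45760788·0.89711191) = 5.366923

x=188.624446 y=5.366923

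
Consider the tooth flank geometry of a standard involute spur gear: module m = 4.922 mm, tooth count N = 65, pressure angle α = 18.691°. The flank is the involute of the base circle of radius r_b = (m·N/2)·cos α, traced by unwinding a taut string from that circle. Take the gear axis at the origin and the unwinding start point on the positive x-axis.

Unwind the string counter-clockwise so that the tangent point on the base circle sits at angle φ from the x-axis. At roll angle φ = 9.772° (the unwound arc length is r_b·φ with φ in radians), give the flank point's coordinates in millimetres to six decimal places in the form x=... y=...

x=153.716416 y=0.249857

pitch radius r_p = m·N/2 = 4.922·65/2 = 159.965000
base radius r_b = r_p·cos α = 159.965000·cos 18.691° = 151.528546
roll angle φ = 9.772° = 0.17055357 rad
x = r_b·(cos φ + φ·sin φ) = 151.528546·(0.98549096 + 0.17055357·0.16972792) = 153.716416
y = r_b·(sin φ − φ·cos φ) = 151.528546·(0.16972792 − 0.17055357·0.98549096) = 0.249857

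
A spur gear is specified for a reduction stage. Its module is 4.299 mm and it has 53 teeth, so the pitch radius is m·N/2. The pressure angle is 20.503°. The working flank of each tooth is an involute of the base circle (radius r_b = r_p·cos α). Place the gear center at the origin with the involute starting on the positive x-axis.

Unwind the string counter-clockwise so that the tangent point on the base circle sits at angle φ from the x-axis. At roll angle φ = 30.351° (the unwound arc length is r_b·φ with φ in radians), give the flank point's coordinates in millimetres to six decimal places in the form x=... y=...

x=120.644293 y=5.140275

pitch radius r_p = m·N/2 = 4.299·53/2 = 113.923500
base radius r_b = r_p·cos α = 113.923500·cos 20.503° = 106.706885
roll angle φ = 30.351° = 0.52972488 rad
x = r_b·(cos φ + φ·sin φ) = 106.706885·(0.86294612 + 0.52972488·0.50529595) = 120.644293
y = r_b·(sin φ − φ·cos φ) = 106.706885·(0.50529595 − 0.52972488·0.86294612) = 5.140275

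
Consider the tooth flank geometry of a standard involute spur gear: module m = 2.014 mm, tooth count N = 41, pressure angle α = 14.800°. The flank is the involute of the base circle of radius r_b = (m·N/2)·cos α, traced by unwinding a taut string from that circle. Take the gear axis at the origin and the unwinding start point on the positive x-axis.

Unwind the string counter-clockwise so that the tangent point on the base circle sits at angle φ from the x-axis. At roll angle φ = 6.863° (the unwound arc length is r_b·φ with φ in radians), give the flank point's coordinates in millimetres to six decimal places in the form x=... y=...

pitch radius r_p = m·N/2 = 2.014·41/2 = 41.287000
base radius r_b = r_p·cos α = 41.287000·cos 14.800° = 39.917237
roll angle φ = 6.863° = 0.11978195 rad
x = r_b·(cos φ + φ·sin φ) = 39.917237·(0.99283472 + 0.11978195·0.11949572) = 40.202571
y = r_b·(sin φ − φ·cos φ) = 39.917237·(0.11949572 − 0.11978195·0.99283472) = 0.022834

x=40.202571 y=0.022834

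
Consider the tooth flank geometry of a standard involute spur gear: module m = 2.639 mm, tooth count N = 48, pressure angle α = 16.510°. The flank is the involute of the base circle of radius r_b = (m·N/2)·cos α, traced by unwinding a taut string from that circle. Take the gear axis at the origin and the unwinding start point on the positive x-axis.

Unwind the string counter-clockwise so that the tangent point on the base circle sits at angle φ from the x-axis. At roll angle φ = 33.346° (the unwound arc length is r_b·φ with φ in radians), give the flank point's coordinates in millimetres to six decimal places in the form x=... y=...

pitch radius r_p = m·N/2 = 2.639·48/2 = 63.336000
base radius r_b = r_p·cos α = 63.336000·cos 16.510° = 60.724666
roll angle φ = 33.346° = 0.58199749 rad
x = r_b·(cos φ + φ·sin φ) = 60.724666·(0.83536631 + 0.58199749·0.54969367) = 70.154396
y = r_b·(sin φ − φ·cos φ) = 60.724666·(0.54969367 − 0.58199749·0.83536631) = 3.856780

x=70.154396 y=3.856780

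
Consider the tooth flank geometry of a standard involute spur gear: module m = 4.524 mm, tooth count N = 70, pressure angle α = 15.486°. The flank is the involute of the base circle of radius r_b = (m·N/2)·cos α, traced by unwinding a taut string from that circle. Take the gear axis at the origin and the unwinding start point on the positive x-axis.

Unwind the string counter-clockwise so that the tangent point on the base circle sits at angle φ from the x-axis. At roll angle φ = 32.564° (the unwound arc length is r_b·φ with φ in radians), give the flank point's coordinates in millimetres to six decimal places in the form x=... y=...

pitch radius r_p = m·N/2 = 4.524·70/2 = 158.340000
base radius r_b = r_p·cos α = 158.340000·cos 15.486° = 152.591581
roll angle φ = 32.564° = 0.56834902 rad
x = r_b·(cos φ + φ·sin φ) = 152.591581·(0.84279075 + 0.56834902·0.53824135) = 175.281902
y = r_b·(sin φ − φ·cos φ) = 152.591581·(0.53824135 − 0.56834902·0.84279075) = 9.039839

x=175.281902 y=9.039839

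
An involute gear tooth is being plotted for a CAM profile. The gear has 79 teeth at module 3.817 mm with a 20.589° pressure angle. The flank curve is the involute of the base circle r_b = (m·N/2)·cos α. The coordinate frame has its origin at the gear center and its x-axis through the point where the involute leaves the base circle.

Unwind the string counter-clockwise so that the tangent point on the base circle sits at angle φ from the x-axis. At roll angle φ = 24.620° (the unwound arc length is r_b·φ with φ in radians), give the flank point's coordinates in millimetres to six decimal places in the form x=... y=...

x=153.576252 y=3.664282

pitch radius r_p = m·N/2 = 3.817·79/2 = 150.771500
base radius r_b = r_p·cos α = 150.771500·cos 20.589° = 141.141282
roll angle φ = 24.620° = 0.42970006 rad
x = r_b·(cos φ + φ·sin φ) = 141.141282·(0.90909074 + 0.42970006·0.41659815) = 153.576252
y = r_b·(sin φ − φ·cos φ) = 141.141282·(0.41659815 − 0.42970006·0.90909074) = 3.664282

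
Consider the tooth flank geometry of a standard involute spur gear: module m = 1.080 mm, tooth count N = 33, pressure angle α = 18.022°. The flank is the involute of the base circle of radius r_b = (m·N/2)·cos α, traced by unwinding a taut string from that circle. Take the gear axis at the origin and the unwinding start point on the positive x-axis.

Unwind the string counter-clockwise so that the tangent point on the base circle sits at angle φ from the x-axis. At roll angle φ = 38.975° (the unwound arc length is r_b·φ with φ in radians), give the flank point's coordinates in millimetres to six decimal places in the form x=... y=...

x=20.424327 y=1.697064

pitch radius r_p = m·N/2 = 1.080·33/2 = 17.820000
base radius r_b = r_p·cos α = 17.820000·cos 18.022° = 16.945711
roll angle φ = 38.975° = 0.68024208 rad
x = r_b·(cos φ + φ·sin φ) = 16.945711·(0.77742048 + 0.68024208·0.62898124) = 20.424327
y = r_b·(sin φ − φ·cos φ) = 16.945711·(0.62898124 − 0.68024208·0.77742048) = 1.697064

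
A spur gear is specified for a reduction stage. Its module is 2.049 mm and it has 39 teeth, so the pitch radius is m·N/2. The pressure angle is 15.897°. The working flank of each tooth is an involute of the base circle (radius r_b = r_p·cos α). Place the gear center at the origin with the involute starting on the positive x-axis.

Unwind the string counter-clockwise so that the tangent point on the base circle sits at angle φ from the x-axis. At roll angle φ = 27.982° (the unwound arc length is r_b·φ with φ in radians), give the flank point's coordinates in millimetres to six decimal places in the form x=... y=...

pitch radius r_p = m·N/2 = 2.049·39/2 = 39.955500
base radius r_b = r_p·cos α = 39.955500·cos 15.897° = 38.427428
roll angle φ = 27.982° = 0.48837803 rad
x = r_b·(cos φ + φ·sin φ) = 38.427428·(0.88309504 + 0.48837803·0.46919415) = 42.740490
y = r_b·(sin φ − φ·cos φ) = 38.427428·(0.46919415 − 0.48837803·0.88309504) = 1.456781

x=42.740490 y=1.456781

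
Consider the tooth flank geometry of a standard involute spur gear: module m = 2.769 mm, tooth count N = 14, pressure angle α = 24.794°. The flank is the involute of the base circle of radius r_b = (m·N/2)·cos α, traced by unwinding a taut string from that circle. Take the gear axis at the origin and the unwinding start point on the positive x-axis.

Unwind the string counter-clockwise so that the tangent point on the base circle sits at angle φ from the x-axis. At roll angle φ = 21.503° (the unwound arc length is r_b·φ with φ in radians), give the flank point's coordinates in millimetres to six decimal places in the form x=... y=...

x=18.792215 y=0.305703

pitch radius r_p = m·N/2 = 2.769·14/2 = 19.383000
base radius r_b = r_p·cos α = 19.383000·cos 24.794° = 17.596302
roll angle φ = 21.503° = 0.37529815 rad
x = r_b·(cos φ + φ·sin φ) = 17.596302·(0.93039838 + 0.37529815·0.36654994) = 18.792215
y = r_b·(sin φ − φ·cos φ) = 17.596302·(0.36654994 − 0.37529815·0.93039838) = 0.305703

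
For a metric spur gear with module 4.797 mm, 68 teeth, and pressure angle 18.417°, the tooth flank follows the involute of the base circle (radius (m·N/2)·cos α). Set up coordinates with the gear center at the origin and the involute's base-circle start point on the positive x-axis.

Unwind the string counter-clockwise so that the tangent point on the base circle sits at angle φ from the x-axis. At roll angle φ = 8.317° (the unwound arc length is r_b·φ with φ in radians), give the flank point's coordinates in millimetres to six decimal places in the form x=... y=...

x=156.366242 y=0.157438

pitch radius r_p = m·N/2 = 4.797·68/2 = 163.098000
base radius r_b = r_p·cos α = 163.098000·cos 18.417° = 154.744498
roll angle φ = 8.317° = 0.14515903 rad
x = r_b·(cos φ + φ·sin φ) = 154.744498·(0.98948291 + 0.14515903·0.14464979) = 156.366242
y = r_b·(sin φ − φ·cos φ) = 154.744498·(0.14464979 − 0.14515903·0.98948291) = 0.157438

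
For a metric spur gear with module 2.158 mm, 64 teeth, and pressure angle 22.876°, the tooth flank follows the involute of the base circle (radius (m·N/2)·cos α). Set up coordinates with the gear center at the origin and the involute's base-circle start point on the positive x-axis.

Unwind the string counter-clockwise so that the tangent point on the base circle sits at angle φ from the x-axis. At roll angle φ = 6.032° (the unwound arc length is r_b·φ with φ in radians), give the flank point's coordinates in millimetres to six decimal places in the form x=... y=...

x=63.976245 y=0.024719

pitch radius r_p = m·N/2 = 2.158·64/2 = 69.056000
base radius r_b = r_p·cos α = 69.056000·cos 22.876° = 63.624630
roll angle φ = 6.032° = 0.10527826 rad
x = r_b·(cos φ + φ·sin φ) = 63.624630·(0.99446336 + 0.10527826·0.10508389) = 63.976245
y = r_b·(sin φ − φ·cos φ) = 63.624630·(0.10508389 − 0.10527826·0.99446336) = 0.024719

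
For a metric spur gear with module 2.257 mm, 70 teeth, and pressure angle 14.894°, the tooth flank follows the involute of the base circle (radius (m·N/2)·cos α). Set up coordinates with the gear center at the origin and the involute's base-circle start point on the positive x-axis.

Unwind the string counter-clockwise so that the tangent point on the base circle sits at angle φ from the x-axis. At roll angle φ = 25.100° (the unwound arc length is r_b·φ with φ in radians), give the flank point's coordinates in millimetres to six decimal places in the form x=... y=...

x=83.318656 y=2.098613

pitch radius r_p = m·N/2 = 2.257·70/2 = 78.995000
base radius r_b = r_p·cos α = 78.995000·cos 14.894° = 76.341005
roll angle φ = 25.100° = 0.43807764 rad
x = r_b·(cos φ + φ·sin φ) = 76.341005·(0.90556880 + 0.43807764·0.42419942) = 83.318656
y = r_b·(sin φ − φ·cos φ) = 76.341005·(0.42419942 − 0.43807764·0.90556880) = 2.098613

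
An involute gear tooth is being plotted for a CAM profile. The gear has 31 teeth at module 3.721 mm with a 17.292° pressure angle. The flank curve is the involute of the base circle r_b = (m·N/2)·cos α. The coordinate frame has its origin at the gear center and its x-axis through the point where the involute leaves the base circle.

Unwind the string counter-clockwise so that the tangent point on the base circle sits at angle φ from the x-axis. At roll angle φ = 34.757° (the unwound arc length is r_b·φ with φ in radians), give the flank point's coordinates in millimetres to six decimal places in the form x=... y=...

x=64.287859 y=3.948898

pitch radius r_p = m·N/2 = 3.721·31/2 = 57.675500
base radius r_b = r_p·cos α = 57.675500·cos 17.292° = 55.068701
roll angle φ = 34.757° = 0.60662409 rad
x = r_b·(cos φ + φ·sin φ) = 55.068701·(0.82157729 + 0.60662409·0.57009714) = 64.287859
y = r_b·(sin φ − φ·cos φ) = 55.068701·(0.57009714 − 0.60662409·0.82157729) = 3.948898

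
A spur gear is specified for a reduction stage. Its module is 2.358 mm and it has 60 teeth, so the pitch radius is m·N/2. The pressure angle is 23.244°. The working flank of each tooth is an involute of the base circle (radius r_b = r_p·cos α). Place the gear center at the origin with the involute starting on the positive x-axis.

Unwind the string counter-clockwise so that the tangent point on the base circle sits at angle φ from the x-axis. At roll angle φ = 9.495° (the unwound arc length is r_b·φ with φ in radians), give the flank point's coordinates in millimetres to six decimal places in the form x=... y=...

x=65.884612 y=0.098334

pitch radius r_p = m·N/2 = 2.358·60/2 = 70.740000
base radius r_b = r_p·cos α = 70.740000·cos 23.244° = 64.998214
roll angle φ = 9.495° = 0.16571901 rad
x = r_b·(cos φ + φ·sin φ) = 64.998214·(0.98630000 + 0.16571901·0.16496154) = 65.884612
y = r_b·(sin φ − φ·cos φ) = 64.998214·(0.16496154 − 0.16571901·0.98630000) = 0.098334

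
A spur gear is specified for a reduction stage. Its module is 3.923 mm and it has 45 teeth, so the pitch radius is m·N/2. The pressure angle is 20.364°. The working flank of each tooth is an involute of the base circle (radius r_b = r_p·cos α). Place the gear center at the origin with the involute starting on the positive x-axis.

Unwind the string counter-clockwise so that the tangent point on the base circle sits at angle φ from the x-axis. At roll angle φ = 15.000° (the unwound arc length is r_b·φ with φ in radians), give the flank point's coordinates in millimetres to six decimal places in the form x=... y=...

pitch radius r_p = m·N/2 = 3.923·45/2 = 88.267500
base radius r_b = r_p·cos α = 88.267500·cos 20.364° = 82.750854
roll angle φ = 15.000° = 0.26179939 rad
x = r_b·(cos φ + φ·sin φ) = 82.750854·(0.96592583 + 0.26179939·0.25881905) = 85.538274
y = r_b·(sin φ − φ·cos φ) = 82.750854·(0.25881905 − 0.26179939·0.96592583) = 0.491561

x=85.538274 y=0.491561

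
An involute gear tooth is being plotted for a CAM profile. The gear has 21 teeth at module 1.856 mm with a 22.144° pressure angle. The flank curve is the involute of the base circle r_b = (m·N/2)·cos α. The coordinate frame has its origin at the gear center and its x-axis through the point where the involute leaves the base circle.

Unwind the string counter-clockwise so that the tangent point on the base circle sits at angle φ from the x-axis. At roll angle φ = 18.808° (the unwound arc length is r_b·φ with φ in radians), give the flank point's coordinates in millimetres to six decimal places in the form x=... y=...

pitch radius r_p = m·N/2 = 1.856·21/2 = 19.488000
base radius r_b = r_p·cos α = 19.488000·cos 22.144° = 18.050554
roll angle φ = 18.808° = 0.32826153 rad
x = r_b·(cos φ + φ·sin φ) = 18.050554·(0.94660425 + 0.32826153·0.32239787) = 18.997036
y = r_b·(sin φ − φ·cos φ) = 18.050554·(0.32239787 − 0.32826153·0.94660425) = 0.210544

x=18.997036 y=0.210544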